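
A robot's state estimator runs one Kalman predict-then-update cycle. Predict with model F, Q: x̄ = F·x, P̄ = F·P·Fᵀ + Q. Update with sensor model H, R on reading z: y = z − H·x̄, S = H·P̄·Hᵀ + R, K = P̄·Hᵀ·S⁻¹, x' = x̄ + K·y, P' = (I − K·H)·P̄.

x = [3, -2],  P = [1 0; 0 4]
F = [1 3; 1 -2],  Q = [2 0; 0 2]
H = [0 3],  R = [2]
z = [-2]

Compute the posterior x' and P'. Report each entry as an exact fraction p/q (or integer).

x' = [1068/173, -100/173]
P' = [1986/173 -46/173; -46/173 38/173]

x̄ = F·x = [-3, 7]
P̄ = F·P·Fᵀ + Q = [39 -23; -23 19]
y = z − H·x̄ = [-23]
S = H·P̄·Hᵀ + R = [173]
K = P̄·Hᵀ·S⁻¹ = [-69/173; 57/173]
x' = x̄ + K·y = [1068/173, -100/173]
P' = (I − K·H)·P̄ = [1986/173 -46/173; -46/173 38/173]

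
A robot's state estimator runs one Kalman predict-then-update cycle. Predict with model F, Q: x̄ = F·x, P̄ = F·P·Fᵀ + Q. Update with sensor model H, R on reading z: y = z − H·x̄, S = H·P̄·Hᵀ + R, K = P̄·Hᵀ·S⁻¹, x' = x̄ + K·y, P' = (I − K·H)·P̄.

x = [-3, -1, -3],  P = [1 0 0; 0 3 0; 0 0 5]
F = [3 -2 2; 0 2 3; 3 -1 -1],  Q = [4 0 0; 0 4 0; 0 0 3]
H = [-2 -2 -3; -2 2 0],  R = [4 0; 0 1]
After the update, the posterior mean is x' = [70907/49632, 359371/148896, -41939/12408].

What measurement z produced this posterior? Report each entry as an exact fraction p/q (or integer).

z = [2, 2]

x̄ = F·x = [-13, -11, -5]
P̄ = F·P·Fᵀ + Q = [45 18 5; 18 61 -21; 5 -21 20]
S = H·P̄·Hᵀ + R = [560 92; 92 281]
K = P̄·Hᵀ·S⁻¹ = [-11551/49632 -1439/12408; -34607/148896 14225/37224; -257/12408 -553/3102]
x' − x̄ = [716123/49632, 1997227/148896, 20101/12408] = K·y
y = (KᵀK)⁻¹·Kᵀ·(x' − x̄) = [-61, -2]
z = y + H·x̄ = [-61, -2] + [63, 4] = [2, 2]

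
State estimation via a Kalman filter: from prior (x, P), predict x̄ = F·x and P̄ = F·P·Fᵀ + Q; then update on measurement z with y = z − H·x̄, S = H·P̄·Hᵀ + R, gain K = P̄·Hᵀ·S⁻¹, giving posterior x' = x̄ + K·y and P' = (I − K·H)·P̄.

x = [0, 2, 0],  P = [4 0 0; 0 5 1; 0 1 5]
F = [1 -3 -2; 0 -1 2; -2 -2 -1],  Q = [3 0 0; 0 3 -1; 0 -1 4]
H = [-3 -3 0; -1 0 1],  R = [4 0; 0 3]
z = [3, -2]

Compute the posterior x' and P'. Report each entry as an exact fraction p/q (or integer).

x̄ = F·x = [-6, -2, -4]
P̄ = F·P·Fᵀ + Q = [84 -9 39; -9 24 -4; 39 -4 49]
y = z − H·x̄ = [-21, -4]
S = H·P̄·Hᵀ + R = [814 120; 120 58]
K = P̄·Hᵀ·S⁻¹ = [-3825/16406 -4815/16406; -1605/16406 4735/16406; -3645/16406 5185/8203]
x' = x̄ + K·y = [1149/16406, -18047/16406, -30559/16406]
P' = (I − K·H)·P̄ = [150402/8203 -147852/8203 286359/16406; -147852/8203 148922/8203 -281499/16406; 286359/16406 -281499/16406 317469/16406]

x' = [1149/16406, -18047/16406, -30559/16406]
P' = [150402/8203 -147852/8203 286359/16406; -147852/8203 148922/8203 -281499/16406; 286359/16406 -281499/16406 317469/16406]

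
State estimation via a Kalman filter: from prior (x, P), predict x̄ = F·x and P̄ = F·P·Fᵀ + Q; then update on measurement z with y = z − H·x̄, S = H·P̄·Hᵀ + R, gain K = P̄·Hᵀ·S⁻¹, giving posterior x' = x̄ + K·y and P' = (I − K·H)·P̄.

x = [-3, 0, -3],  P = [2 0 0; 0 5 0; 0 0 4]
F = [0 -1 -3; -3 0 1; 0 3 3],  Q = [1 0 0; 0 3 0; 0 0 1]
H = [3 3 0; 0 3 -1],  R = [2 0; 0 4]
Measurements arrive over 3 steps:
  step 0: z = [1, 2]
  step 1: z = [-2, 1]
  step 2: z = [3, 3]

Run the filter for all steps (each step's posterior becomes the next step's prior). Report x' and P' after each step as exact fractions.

step 0: x̄ = F·x = [9, 6, -9]
step 0: P̄ = F·P·Fᵀ + Q = [42 -12 -51; -12 25 12; -51 12 82]
step 0: y = z − H·x̄ = [-44, -25]
step 0: S = H·P̄·Hᵀ + R = [389 234; 234 239]
step 0: K = P̄·Hᵀ·S⁻¹ = [3600/7643 -3045/7643; -5421/38215 15381/38215; -17199/38215 9484/38215]
step 0: x' = x̄ + K·y = [-13488/7643, 83289/38215, 175721/38215]
step 0: P' = (I − K·H)·P̄ = [42681/7643 -40281/7643 -108663/7643; -40281/7643 197791/38215 531849/38215; -108663/7643 531849/38215 1557611/38215]
step 1: x̄ = F·x = [-610452/38215, 378041/38215, 155406/7643]
step 1: P̄ = F·P·Fᵀ + Q = [17445599/38215 -10698732/38215 -4198812/7643; -10698732/38215 6852791/38215 2594172/7643; -4198812/7643 2594172/7643 5082023/7643]
step 1: y = z − H·x̄ = [620803/38215, -318878/38215]
step 1: S = H·P̄·Hᵀ + R = [26184764/38215 -10543869/38215; -10543869/38215 9412934/38215]
step 1: K = P̄·Hᵀ·S⁻¹ = [1922385810/3540554281 -2022571389/3540554281; -748476339/3540554281 2015542143/3540554281; -2203253541/3540554281 2610811204/3540554281]
step 1: x' = x̄ + K·y = [-8451185256/3540554281, 6047527850/3540554281, 14413194553/3540554281]
step 1: P' = (I − K·H)·P̄ = [10518996347/3540554281 -9237405807/3540554281 -19621931865/3540554281; -9237405807/3540554281 8738421581/3540554281 18153096171/3540554281; -19621931865/3540554281 18153096171/3540554281 44016043697/3540554281]
step 2: x̄ = F·x = [-49287111509/3540554281, 39766750321/3540554281, 5580197019/321868571]
step 2: P̄ = F·P·Fᵀ + Q = [517341946161/3540554281 -354510831468/3540554281 -58199710188/321868571; -354510831468/3540554281 267040264853/3540554281 40567405332/321868571; -58199710188/321868571 40567405332/321868571 73189679351/321868571]
step 2: y = z − H·x̄ = [39182746407/3540554281, -47296420911/3540554281]
step 2: S = H·P̄·Hᵀ + R = [685326041264/3540554281 -205369039287/3540554281; -205369039287/3540554281 545162321750/3540554281]
step 2: K = P̄·Hᵀ·S⁻¹ = [50661029037978/93611753191351 -53607865736751/93611753191351; -19820552855361/93611753191351 53470953043893/93611753191351; -58640182408935/93611753191351 69542410105384/93611753191351]
step 2: x' = x̄ + K·y = [-26367194271692/93611753191351, 117785743507741/93611753191351, 44993461016790/93611753191351]
step 2: P' = (I − K·H)·P̄ = [278936175436473/93611753191351 -245162156077821/93611753191351 -521055005286459/93611753191351; -245162156077821/93611753191351 231948454174247/93611753191351 481961550347169/93611753191351; -521055005286459/93611753191351 481961550347169/93611753191351 1167715010619971/93611753191351]

step 0: x' = [-13488/7643, 83289/38215, 175721/38215], P' = [42681/7643 -40281/7643 -108663/7643; -40281/7643 197791/38215 531849/38215; -108663/7643 531849/38215 1557611/38215]
step 1: x' = [-8451185256/3540554281, 6047527850/3540554281, 14413194553/3540554281], P' = [10518996347/3540554281 -9237405807/3540554281 -19621931865/3540554281; -9237405807/3540554281 8738421581/3540554281 18153096171/3540554281; -19621931865/3540554281 18153096171/3540554281 44016043697/3540554281]
step 2: x' = [-26367194271692/93611753191351, 117785743507741/93611753191351, 44993461016790/93611753191351], P' = [278936175436473/93611753191351 -245162156077821/93611753191351 -521055005286459/93611753191351; -245162156077821/93611753191351 231948454174247/93611753191351 481961550347169/93611753191351; -521055005286459/93611753191351 481961550347169/93611753191351 1167715010619971/93611753191351]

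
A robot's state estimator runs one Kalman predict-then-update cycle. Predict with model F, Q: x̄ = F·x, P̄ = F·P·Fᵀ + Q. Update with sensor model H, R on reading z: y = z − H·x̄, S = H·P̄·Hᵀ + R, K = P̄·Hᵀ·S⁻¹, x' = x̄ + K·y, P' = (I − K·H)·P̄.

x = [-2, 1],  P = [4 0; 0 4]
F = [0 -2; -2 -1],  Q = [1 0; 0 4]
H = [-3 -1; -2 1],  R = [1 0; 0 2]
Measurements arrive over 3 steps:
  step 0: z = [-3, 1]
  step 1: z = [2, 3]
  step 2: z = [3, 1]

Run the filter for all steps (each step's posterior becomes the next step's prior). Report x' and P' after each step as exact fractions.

step 0: x̄ = F·x = [-2, 3]
step 0: P̄ = F·P·Fᵀ + Q = [17 8; 8 24]
step 0: y = z − H·x̄ = [-6, -6]
step 0: S = H·P̄·Hᵀ + R = [226 70; 70 62]
step 0: K = P̄·Hᵀ·S⁻¹ = [-919/4556 -873/4556; -26/67 38/67]
step 0: x' = x̄ + K·y = [410/1139, 129/67]
step 0: P' = (I − K·H)·P̄ = [533/4556 -10/67; -10/67 56/67]
step 1: x̄ = F·x = [-258/67, -3013/1139]
step 1: P̄ = F·P·Fᵀ + Q = [291/67 72/67; 72/67 5361/1139]
step 1: y = z − H·x̄ = [-13893/1139, -2342/1139]
step 1: S = H·P̄·Hᵀ + R = [58367/1139 23097/1139; 23097/1139 22531/1139]
step 1: K = P̄·Hᵀ·S⁻¹ = [-141975/686212 -118515/686212; -59439/171553 83112/171553]
step 1: x' = x̄ + K·y = [-666993/686212, 100306/171553]
step 1: P' = (I − K·H)·P̄ = [75801/686212 -21357/171553; -21357/171553 123510/171553]
step 2: x̄ = F·x = [-200612/171553, 466381/343106]
step 2: P̄ = F·P·Fᵀ + Q = [665593/171553 161592/171553; 161592/171553 800095/171553]
step 2: y = z − H·x̄ = [292027/343106, -925723/343106]
step 2: S = H·P̄·Hᵀ + R = [7931537/171553 3031871/171553; 3031871/171553 3159205/171553]
step 2: K = P̄·Hᵀ·S⁻¹ = [-19076777/92479348 -15929629/92479348; -8022453/23119837 11189254/23119837]
step 2: x' = x̄ + K·y = [-40700897/46239674, -5590896/23119837]
step 2: P' = (I − K·H)·P̄ = [10187207/92479348 -2871211/23119837; -2871211/23119837 16636086/23119837]

step 0: x' = [410/1139, 129/67], P' = [533/4556 -10/67; -10/67 56/67]
step 1: x' = [-666993/686212, 100306/171553], P' = [75801/686212 -21357/171553; -21357/171553 123510/171553]
step 2: x' = [-40700897/46239674, -5590896/23119837], P' = [10187207/92479348 -2871211/23119837; -2871211/23119837 16636086/23119837]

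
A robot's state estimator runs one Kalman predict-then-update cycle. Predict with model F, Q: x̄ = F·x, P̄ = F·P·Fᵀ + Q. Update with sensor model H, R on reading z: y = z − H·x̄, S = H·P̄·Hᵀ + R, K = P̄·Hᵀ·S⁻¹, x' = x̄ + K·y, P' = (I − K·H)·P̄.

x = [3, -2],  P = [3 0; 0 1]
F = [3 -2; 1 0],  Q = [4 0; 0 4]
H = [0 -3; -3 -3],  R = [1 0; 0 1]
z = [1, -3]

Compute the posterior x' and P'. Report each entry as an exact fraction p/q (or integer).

x̄ = F·x = [13, 3]
P̄ = F·P·Fᵀ + Q = [35 9; 9 7]
y = z − H·x̄ = [10, 45]
S = H·P̄·Hᵀ + R = [64 144; 144 541]
K = P̄·Hᵀ·S⁻¹ = [4401/13888 -285/868; -4449/13888 -3/868]
x' = x̄ + K·y = [9677/6944, -2493/6944]
P' = (I − K·H)·P̄ = [2987/13888 -1467/13888; -1467/13888 1483/13888]

x' = [9677/6944, -2493/6944]
P' = [2987/13888 -1467/13888; -1467/13888 1483/13888]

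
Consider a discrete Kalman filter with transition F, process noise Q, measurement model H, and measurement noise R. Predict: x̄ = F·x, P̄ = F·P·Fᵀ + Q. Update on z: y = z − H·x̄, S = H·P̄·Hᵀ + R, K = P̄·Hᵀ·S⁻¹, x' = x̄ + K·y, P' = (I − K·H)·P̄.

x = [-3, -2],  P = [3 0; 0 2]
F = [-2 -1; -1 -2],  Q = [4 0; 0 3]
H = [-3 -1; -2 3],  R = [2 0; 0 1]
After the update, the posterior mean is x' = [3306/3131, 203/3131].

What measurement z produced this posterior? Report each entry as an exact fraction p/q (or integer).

z = [-3, -2]

x̄ = F·x = [8, 7]
P̄ = F·P·Fᵀ + Q = [18 10; 10 14]
S = H·P̄·Hᵀ + R = [238 -4; -4 79]
K = P̄·Hᵀ·S⁻¹ = [-2540/9393 -842/9393; -1694/9393 2530/9393]
x' − x̄ = [-21742/3131, -21714/3131] = K·y
y = (KᵀK)⁻¹·Kᵀ·(x' − x̄) = [28, -7]
z = y + H·x̄ = [28, -7] + [-31, 5] = [-3, -2]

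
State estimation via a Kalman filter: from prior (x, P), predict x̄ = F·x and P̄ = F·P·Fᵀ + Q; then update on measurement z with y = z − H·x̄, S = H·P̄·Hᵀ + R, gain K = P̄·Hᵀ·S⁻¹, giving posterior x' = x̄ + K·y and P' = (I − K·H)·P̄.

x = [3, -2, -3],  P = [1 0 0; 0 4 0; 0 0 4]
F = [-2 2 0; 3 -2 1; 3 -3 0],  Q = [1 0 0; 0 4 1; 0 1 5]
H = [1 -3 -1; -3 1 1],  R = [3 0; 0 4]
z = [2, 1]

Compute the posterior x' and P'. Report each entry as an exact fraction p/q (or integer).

x̄ = F·x = [-10, 10, 15]
P̄ = F·P·Fᵀ + Q = [21 -22 -30; -22 33 34; -30 34 50]
y = z − H·x̄ = [57, -54]
S = H·P̄·Hᵀ + R = [767 -688; -688 656]
K = P̄·Hᵀ·S⁻¹ = [-148/1863 -7709/29808; -212/621 -1543/9936; 20/1863 4121/14904]
x' = x̄ + K·y = [-2795/4968, -1777/1656, 1691/2484]
P' = (I − K·H)·P̄ = [16489/29808 827/9936 8075/14904; 827/9936 2449/3312 -5519/4968; 8075/14904 -5519/4968 28633/7452]

x' = [-2795/4968, -1777/1656, 1691/2484]
P' = [16489/29808 827/9936 8075/14904; 827/9936 2449/3312 -5519/4968; 8075/14904 -5519/4968 28633/7452]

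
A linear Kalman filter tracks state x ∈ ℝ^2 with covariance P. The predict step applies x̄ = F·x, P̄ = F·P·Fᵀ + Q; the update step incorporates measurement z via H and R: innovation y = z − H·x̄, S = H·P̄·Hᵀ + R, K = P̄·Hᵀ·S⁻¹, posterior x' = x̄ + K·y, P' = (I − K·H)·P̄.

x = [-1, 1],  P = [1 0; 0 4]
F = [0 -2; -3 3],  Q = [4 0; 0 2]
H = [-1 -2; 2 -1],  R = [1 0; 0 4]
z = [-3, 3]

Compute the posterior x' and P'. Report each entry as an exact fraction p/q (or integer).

x̄ = F·x = [-2, 6]
P̄ = F·P·Fᵀ + Q = [20 -24; -24 47]
y = z − H·x̄ = [7, 13]
S = H·P̄·Hᵀ + R = [113 126; 126 227]
K = P̄·Hᵀ·S⁻¹ = [-1708/9775 3704/9775; -784/1955 -383/1955]
x' = x̄ + K·y = [16646/9775, 1263/1955]
P' = (I − K·H)·P̄ = [6268/9775 -456/1955; -456/1955 124/391]

x' = [16646/9775, 1263/1955]
P' = [6268/9775 -456/1955; -456/1955 124/391]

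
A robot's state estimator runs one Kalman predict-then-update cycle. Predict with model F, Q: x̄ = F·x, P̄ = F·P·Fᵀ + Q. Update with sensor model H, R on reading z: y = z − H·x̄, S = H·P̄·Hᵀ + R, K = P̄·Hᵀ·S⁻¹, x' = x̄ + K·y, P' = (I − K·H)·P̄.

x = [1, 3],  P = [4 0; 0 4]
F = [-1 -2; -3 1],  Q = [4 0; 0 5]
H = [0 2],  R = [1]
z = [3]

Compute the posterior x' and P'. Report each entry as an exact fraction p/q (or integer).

x̄ = F·x = [-7, 0]
P̄ = F·P·Fᵀ + Q = [24 4; 4 45]
y = z − H·x̄ = [3]
S = H·P̄·Hᵀ + R = [181]
K = P̄·Hᵀ·S⁻¹ = [8/181; 90/181]
x' = x̄ + K·y = [-1243/181, 270/181]
P' = (I − K·H)·P̄ = [4280/181 4/181; 4/181 45/181]

x' = [-1243/181, 270/181]
P' = [4280/181 4/181; 4/181 45/181]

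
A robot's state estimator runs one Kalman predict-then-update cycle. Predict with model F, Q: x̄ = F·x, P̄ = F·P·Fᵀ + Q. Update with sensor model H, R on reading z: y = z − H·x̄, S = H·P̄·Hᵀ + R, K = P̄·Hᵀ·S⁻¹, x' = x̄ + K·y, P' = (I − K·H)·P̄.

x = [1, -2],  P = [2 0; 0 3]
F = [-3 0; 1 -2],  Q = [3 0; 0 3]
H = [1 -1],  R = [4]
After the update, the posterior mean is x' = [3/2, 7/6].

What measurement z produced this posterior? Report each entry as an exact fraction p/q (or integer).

z = [1]

x̄ = F·x = [-3, 5]
P̄ = F·P·Fᵀ + Q = [21 -6; -6 17]
S = H·P̄·Hᵀ + R = [54]
K = P̄·Hᵀ·S⁻¹ = [1/2; -23/54]
x' − x̄ = [9/2, -23/6] = K·y
y = (KᵀK)⁻¹·Kᵀ·(x' − x̄) = [9]
z = y + H·x̄ = [9] + [-8] = [1]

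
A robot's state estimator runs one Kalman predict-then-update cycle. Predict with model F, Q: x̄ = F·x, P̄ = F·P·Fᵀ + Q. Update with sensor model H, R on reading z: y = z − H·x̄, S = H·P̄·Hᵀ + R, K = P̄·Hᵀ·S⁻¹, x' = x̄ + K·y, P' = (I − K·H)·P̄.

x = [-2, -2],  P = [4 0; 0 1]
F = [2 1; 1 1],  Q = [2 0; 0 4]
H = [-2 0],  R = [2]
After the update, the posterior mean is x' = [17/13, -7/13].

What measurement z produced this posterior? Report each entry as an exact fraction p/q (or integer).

x̄ = F·x = [-6, -4]
P̄ = F·P·Fᵀ + Q = [19 9; 9 9]
S = H·P̄·Hᵀ + R = [78]
K = P̄·Hᵀ·S⁻¹ = [-19/39; -3/13]
x' − x̄ = [95/13, 45/13] = K·y
y = (KᵀK)⁻¹·Kᵀ·(x' − x̄) = [-15]
z = y + H·x̄ = [-15] + [12] = [-3]

z = [-3]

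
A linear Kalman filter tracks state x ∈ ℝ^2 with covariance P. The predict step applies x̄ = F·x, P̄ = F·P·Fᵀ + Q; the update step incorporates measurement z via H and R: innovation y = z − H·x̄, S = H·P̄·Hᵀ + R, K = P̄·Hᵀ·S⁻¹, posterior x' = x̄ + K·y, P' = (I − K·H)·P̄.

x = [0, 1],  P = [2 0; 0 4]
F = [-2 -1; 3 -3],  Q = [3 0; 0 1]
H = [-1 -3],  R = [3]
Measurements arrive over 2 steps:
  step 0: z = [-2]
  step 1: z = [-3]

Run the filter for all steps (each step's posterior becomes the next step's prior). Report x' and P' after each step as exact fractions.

step 0: x' = [-37/57, 49/57], P' = [830/57 -275/57; -275/57 110/57]
step 1: x' = [-36963/18205, 30342/18205], P' = [592557/91025 -211443/91025; -211443/91025 105407/91025]

step 0: x̄ = F·x = [-1, -3]
step 0: P̄ = F·P·Fᵀ + Q = [15 0; 0 55]
step 0: y = z − H·x̄ = [-12]
step 0: S = H·P̄·Hᵀ + R = [513]
step 0: K = P̄·Hᵀ·S⁻¹ = [-5/171; -55/171]
step 0: x' = x̄ + K·y = [-37/57, 49/57]
step 0: P' = (I − K·H)·P̄ = [830/57 -275/57; -275/57 110/57]
step 1: x̄ = F·x = [25/57, -86/19]
step 1: P̄ = F·P·Fᵀ + Q = [2501/57 -1825/19; -1825/19 4489/19]
step 1: y = z − H·x̄ = [-920/57]
step 1: S = H·P̄·Hᵀ + R = [91025/57]
step 1: K = P̄·Hᵀ·S⁻¹ = [13924/91025; -34926/91025]
step 1: x' = x̄ + K·y = [-36963/18205, 30342/18205]
step 1: P' = (I − K·H)·P̄ = [592557/91025 -211443/91025; -211443/91025 105407/91025]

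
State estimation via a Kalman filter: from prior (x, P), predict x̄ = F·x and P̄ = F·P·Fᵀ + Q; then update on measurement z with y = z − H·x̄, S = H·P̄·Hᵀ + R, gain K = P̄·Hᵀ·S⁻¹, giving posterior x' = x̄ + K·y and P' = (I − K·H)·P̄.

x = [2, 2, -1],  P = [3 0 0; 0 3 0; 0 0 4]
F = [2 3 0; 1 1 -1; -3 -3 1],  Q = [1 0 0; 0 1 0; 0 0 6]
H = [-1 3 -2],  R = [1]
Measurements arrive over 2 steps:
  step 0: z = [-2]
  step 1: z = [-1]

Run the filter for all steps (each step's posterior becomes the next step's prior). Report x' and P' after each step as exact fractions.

step 0: x' = [51/26, -16/65, -51/130], P' = [1315/78 -4/39 -679/78; -4/39 223/195 329/195; -679/78 329/195 2759/390]
step 1: x' = [16261/102611, -28817/102611, -545/102611], P' = [4633816/307833 -31056/102611 -2487272/307833; -31056/102611 103158/102611 162211/102611; -2487272/307833 162211/102611 2029558/307833]

step 0: x̄ = F·x = [10, 5, -13]
step 0: P̄ = F·P·Fᵀ + Q = [40 15 -45; 15 11 -22; -45 -22 64]
step 0: y = z − H·x̄ = [-33]
step 0: S = H·P̄·Hᵀ + R = [390]
step 0: K = P̄·Hᵀ·S⁻¹ = [19/78; 31/195; -149/390]
step 0: x' = x̄ + K·y = [51/26, -16/65, -51/130]
step 0: P' = (I − K·H)·P̄ = [1315/78 -4/39 -679/78; -4/39 223/195 329/195; -679/78 329/195 2759/390]
step 1: x̄ = F·x = [207/65, 137/65, -72/13]
step 1: P̄ = F·P·Fᵀ + Q = [15112/195 3184/65 -4768/39; 3184/65 2594/65 -1151/13; -4768/39 -1151/13 8399/39]
step 1: y = z − H·x̄ = [-989/65]
step 1: S = H·P̄·Hᵀ + R = [102611/65]
step 1: K = P̄·Hᵀ·S⁻¹ = [20408/102611; 16108/102611; -37315/102611]
step 1: x' = x̄ + K·y = [16261/102611, -28817/102611, -545/102611]
step 1: P' = (I − K·H)·P̄ = [4633816/307833 -31056/102611 -2487272/307833; -31056/102611 103158/102611 162211/102611; -2487272/307833 162211/102611 2029558/307833]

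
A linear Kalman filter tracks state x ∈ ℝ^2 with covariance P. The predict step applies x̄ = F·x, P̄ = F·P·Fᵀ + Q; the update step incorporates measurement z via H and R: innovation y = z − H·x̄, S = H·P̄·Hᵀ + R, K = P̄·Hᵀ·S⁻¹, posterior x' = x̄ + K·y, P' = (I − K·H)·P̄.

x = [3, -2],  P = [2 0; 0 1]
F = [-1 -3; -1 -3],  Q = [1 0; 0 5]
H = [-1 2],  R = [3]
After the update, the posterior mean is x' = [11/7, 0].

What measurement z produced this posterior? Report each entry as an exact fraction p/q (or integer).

z = [-2]

x̄ = F·x = [3, 3]
P̄ = F·P·Fᵀ + Q = [12 11; 11 16]
S = H·P̄·Hᵀ + R = [35]
K = P̄·Hᵀ·S⁻¹ = [2/7; 3/5]
x' − x̄ = [-10/7, -3] = K·y
y = (KᵀK)⁻¹·Kᵀ·(x' − x̄) = [-5]
z = y + H·x̄ = [-5] + [3] = [-2]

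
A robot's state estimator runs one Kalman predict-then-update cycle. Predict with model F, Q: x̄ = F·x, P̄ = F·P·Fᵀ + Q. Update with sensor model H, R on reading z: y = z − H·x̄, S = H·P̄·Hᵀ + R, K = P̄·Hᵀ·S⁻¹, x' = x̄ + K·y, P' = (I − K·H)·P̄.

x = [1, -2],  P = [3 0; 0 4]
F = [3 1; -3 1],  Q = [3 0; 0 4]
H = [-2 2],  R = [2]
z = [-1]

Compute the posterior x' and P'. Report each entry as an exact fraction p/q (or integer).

x' = [-12/7, -47/21]
P' = [452/77 433/77; 433/77 1357/231]

x̄ = F·x = [1, -5]
P̄ = F·P·Fᵀ + Q = [34 -23; -23 35]
y = z − H·x̄ = [11]
S = H·P̄·Hᵀ + R = [462]
K = P̄·Hᵀ·S⁻¹ = [-19/77; 58/231]
x' = x̄ + K·y = [-12/7, -47/21]
P' = (I − K·H)·P̄ = [452/77 433/77; 433/77 1357/231]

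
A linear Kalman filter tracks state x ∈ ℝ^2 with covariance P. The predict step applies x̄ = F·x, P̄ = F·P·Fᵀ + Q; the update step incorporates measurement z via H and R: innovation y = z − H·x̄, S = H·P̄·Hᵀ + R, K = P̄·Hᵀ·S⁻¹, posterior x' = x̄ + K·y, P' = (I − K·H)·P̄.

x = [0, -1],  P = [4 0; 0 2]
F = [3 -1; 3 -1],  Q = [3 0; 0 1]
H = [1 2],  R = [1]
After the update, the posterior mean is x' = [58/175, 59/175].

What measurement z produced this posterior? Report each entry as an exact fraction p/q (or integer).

z = [1]

x̄ = F·x = [1, 1]
P̄ = F·P·Fᵀ + Q = [41 38; 38 39]
S = H·P̄·Hᵀ + R = [350]
K = P̄·Hᵀ·S⁻¹ = [117/350; 58/175]
x' − x̄ = [-117/175, -116/175] = K·y
y = (KᵀK)⁻¹·Kᵀ·(x' − x̄) = [-2]
z = y + H·x̄ = [-2] + [3] = [1]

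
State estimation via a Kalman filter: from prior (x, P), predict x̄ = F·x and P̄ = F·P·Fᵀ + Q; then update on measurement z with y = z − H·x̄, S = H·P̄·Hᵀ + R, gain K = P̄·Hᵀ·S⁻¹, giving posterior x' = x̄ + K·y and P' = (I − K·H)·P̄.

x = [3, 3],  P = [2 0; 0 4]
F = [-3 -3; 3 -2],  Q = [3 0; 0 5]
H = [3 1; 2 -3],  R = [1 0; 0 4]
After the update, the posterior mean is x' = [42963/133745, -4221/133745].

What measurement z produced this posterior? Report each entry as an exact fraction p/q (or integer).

z = [1, 1]

x̄ = F·x = [-18, 3]
P̄ = F·P·Fᵀ + Q = [57 6; 6 39]
S = H·P̄·Hᵀ + R = [589 183; 183 511]
K = P̄·Hᵀ·S⁻¹ = [72879/267490 24153/267490; 24171/133745 -36138/133745]
x' − x̄ = [2450373/133745, -405456/133745] = K·y
y = (KᵀK)⁻¹·Kᵀ·(x' − x̄) = [52, 46]
z = y + H·x̄ = [52, 46] + [-51, -45] = [1, 1]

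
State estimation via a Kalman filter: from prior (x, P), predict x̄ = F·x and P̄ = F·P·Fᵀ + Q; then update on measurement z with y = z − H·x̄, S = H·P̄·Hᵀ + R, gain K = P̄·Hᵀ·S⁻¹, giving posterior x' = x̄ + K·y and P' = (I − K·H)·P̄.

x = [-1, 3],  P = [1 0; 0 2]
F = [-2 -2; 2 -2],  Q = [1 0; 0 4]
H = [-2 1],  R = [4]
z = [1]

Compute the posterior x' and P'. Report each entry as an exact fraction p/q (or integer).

x' = [-123/28, -55/7]
P' = [61/14 50/7; 50/7 104/7]

x̄ = F·x = [-4, -8]
P̄ = F·P·Fᵀ + Q = [13 4; 4 16]
y = z − H·x̄ = [1]
S = H·P̄·Hᵀ + R = [56]
K = P̄·Hᵀ·S⁻¹ = [-11/28; 1/7]
x' = x̄ + K·y = [-123/28, -55/7]
P' = (I − K·H)·P̄ = [61/14 50/7; 50/7 104/7]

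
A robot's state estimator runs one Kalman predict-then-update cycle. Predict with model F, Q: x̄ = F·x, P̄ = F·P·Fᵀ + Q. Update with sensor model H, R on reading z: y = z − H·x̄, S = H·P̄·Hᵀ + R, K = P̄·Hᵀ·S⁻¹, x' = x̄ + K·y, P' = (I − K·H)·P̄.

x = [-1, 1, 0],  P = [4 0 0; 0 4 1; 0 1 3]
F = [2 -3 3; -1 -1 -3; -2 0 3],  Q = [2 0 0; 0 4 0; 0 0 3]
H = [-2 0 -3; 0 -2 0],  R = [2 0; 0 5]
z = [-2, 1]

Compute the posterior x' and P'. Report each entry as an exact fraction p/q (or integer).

x' = [-84313/22005, -2264/4401, 70727/22005]
P' = [829267/22005 359/4401 -549908/22005; 359/4401 5285/4401 -256/4401; -549908/22005 -256/4401 369517/22005]

x̄ = F·x = [-5, 0, 2]
P̄ = F·P·Fᵀ + Q = [63 -17 2; -17 45 -22; 2 -22 46]
y = z − H·x̄ = [-6, 1]
S = H·P̄·Hᵀ + R = [692 -200; -200 185]
K = P̄·Hᵀ·S⁻¹ = [-881/4401 -718/22005; 25/4401 -2114/4401; -1747/8802 512/22005]
x' = x̄ + K·y = [-84313/22005, -2264/4401, 70727/22005]
P' = (I − K·H)·P̄ = [829267/22005 359/4401 -549908/22005; 359/4401 5285/4401 -256/4401; -549908/22005 -256/4401 369517/22005]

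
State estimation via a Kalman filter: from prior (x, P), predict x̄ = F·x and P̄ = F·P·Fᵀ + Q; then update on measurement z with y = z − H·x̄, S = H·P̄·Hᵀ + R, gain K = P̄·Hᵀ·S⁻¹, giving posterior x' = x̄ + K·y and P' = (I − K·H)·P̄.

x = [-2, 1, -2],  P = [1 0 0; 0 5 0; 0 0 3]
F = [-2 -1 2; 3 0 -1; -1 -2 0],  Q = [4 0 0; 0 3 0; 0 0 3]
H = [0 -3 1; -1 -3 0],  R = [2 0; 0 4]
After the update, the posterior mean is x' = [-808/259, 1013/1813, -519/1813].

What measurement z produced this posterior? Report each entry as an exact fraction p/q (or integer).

z = [-2, 1]

x̄ = F·x = [-1, -4, 0]
P̄ = F·P·Fᵀ + Q = [25 -12 12; -12 15 -3; 12 -3 24]
S = H·P̄·Hᵀ + R = [179 96; 96 92]
K = P̄·Hᵀ·S⁻¹ = [120/259 -377/1036; -312/1813 -1299/7252; 831/1813 -3705/7252]
x' − x̄ = [-549/259, 8265/1813, -519/1813] = K·y
y = (KᵀK)⁻¹·Kᵀ·(x' − x̄) = [-14, -12]
z = y + H·x̄ = [-14, -12] + [12, 13] = [-2, 1]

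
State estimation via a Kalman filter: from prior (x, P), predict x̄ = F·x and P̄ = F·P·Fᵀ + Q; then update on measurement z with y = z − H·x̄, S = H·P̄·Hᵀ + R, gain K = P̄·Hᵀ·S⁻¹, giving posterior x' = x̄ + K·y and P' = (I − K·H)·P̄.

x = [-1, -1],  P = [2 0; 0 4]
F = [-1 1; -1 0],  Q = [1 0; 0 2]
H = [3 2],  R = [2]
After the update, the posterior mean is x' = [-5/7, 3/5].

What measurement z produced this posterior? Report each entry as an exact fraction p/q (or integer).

z = [-1]

x̄ = F·x = [0, 1]
P̄ = F·P·Fᵀ + Q = [7 2; 2 4]
S = H·P̄·Hᵀ + R = [105]
K = P̄·Hᵀ·S⁻¹ = [5/21; 2/15]
x' − x̄ = [-5/7, -2/5] = K·y
y = (KᵀK)⁻¹·Kᵀ·(x' − x̄) = [-3]
z = y + H·x̄ = [-3] + [2] = [-1]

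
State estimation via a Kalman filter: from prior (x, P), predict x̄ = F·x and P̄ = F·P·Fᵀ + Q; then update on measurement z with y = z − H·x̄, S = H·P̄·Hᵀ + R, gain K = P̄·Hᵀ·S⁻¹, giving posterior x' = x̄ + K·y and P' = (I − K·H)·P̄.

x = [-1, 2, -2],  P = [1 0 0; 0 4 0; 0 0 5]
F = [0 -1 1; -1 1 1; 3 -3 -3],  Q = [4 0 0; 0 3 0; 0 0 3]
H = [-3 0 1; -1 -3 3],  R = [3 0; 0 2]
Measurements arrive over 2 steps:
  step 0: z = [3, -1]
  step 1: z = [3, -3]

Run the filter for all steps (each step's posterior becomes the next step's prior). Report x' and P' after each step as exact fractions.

step 0: x̄ = F·x = [-4, 1, -3]
step 0: P̄ = F·P·Fᵀ + Q = [13 1 -3; 1 13 -30; -3 -30 93]
step 0: y = z − H·x̄ = [-6, 7]
step 0: S = H·P̄·Hᵀ + R = [231 447; 447 1533]
step 0: K = P̄·Hᵀ·S⁻¹ = [-17737/51438 4333/51438; 2507/51438 -5093/51438; -551/8573 2241/8573]
step 0: x' = x̄ + K·y = [-68999/51438, 745/51438, -6726/8573]
step 0: P' = (I − K·H)·P̄ = [32065/51438 29407/51438 7164/8573; 29407/51438 89335/51438 15957/8573; 7164/8573 15957/8573 19839/8573]
step 1: x̄ = F·x = [-41101/51438, 4898/8573, -14694/8573]
step 1: P̄ = F·P·Fᵀ + Q = [222637/51438 2687/8573 -8061/8573; 2687/8573 73575/8573 -143568/8573; -8061/8573 -143568/8573 456423/8573]
step 1: y = z − H·x̄ = [39725/17146, 157241/51438]
step 1: S = H·P̄·Hᵀ + R = [1728927/17146 4032169/17146; 4032169/17146 44837677/51438]
step 1: K = P̄·Hᵀ·S⁻¹ = [-175504673/558845792 42162247/558845792; 43307541/558845792 -60600147/558845792; -781619/34927862 8661453/34927862]
step 1: x' = x̄ + K·y = [-181068745/139711448, 58593397/139711448, -17599770/17463931]
step 1: P' = (I − K·H)·P̄ = [315983185/558845792 287999643/558845792 26339721/34927862; 287999643/558845792 938321769/558845792 62120097/34927862; 26339721/34927862 62120097/34927862 38337153/17463931]

step 0: x' = [-68999/51438, 745/51438, -6726/8573], P' = [32065/51438 29407/51438 7164/8573; 29407/51438 89335/51438 15957/8573; 7164/8573 15957/8573 19839/8573]
step 1: x' = [-181068745/139711448, 58593397/139711448, -17599770/17463931], P' = [315983185/558845792 287999643/558845792 26339721/34927862; 287999643/558845792 938321769/558845792 62120097/34927862; 26339721/34927862 62120097/34927862 38337153/17463931]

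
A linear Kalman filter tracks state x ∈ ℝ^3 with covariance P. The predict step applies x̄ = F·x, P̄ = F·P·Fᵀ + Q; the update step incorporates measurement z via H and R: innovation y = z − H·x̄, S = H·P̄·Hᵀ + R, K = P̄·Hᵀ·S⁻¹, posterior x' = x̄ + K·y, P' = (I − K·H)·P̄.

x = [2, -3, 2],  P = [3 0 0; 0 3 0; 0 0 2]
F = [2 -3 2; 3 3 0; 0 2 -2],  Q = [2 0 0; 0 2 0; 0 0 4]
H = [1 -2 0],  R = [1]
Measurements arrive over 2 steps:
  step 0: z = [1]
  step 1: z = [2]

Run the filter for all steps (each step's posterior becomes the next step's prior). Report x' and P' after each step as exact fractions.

step 0: x' = [1898/155, 866/155, -28/5], P' = [10701/310 5317/310 -63/5; 5317/310 2719/310 -31/5; -63/5 -31/5 58/5]
step 1: x' = [466634/923761, -673012/923761, 492948/923761], P' = [27225207/923761 13596274/923761 -19916394/923761; 13596274/923761 7020835/923761 -9868500/923761; -19916394/923761 -9868500/923761 20971640/923761]

step 0: x̄ = F·x = [17, -3, -10]
step 0: P̄ = F·P·Fᵀ + Q = [49 -9 -26; -9 56 18; -26 18 24]
step 0: y = z − H·x̄ = [-22]
step 0: S = H·P̄·Hᵀ + R = [310]
step 0: K = P̄·Hᵀ·S⁻¹ = [67/310; -121/310; -1/5]
step 0: x' = x̄ + K·y = [1898/155, 866/155, -28/5]
step 0: P' = (I − K·H)·P̄ = [10701/310 5317/310 -63/5; 5317/310 2719/310 -31/5; -63/5 -31/5 58/5]
step 1: x̄ = F·x = [-538/155, 8292/155, 3468/155]
step 1: P̄ = F·P·Fᵀ + Q = [10291/310 -5592/155 -6513/155; -5592/155 108553/155 41592/155; -6513/155 41592/155 20938/155]
step 1: y = z − H·x̄ = [17432/155]
step 1: S = H·P̄·Hᵀ + R = [923761/310]
step 1: K = P̄·Hᵀ·S⁻¹ = [32659/923761; -445396/923761; -179394/923761]
step 1: x' = x̄ + K·y = [466634/923761, -673012/923761, 492948/923761]
step 1: P' = (I − K·H)·P̄ = [27225207/923761 13596274/923761 -19916394/923761; 13596274/923761 7020835/923761 -9868500/923761; -19916394/923761 -9868500/923761 20971640/923761]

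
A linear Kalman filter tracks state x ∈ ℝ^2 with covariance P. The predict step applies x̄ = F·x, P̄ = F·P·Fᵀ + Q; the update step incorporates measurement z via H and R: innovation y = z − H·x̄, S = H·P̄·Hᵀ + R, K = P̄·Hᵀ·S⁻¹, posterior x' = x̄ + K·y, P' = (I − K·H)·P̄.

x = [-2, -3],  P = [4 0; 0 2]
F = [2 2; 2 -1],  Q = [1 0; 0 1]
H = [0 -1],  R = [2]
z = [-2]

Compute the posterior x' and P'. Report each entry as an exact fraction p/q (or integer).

x̄ = F·x = [-10, -1]
P̄ = F·P·Fᵀ + Q = [25 12; 12 19]
y = z − H·x̄ = [-3]
S = H·P̄·Hᵀ + R = [21]
K = P̄·Hᵀ·S⁻¹ = [-4/7; -19/21]
x' = x̄ + K·y = [-58/7, 12/7]
P' = (I − K·H)·P̄ = [127/7 8/7; 8/7 38/21]

x' = [-58/7, 12/7]
P' = [127/7 8/7; 8/7 38/21]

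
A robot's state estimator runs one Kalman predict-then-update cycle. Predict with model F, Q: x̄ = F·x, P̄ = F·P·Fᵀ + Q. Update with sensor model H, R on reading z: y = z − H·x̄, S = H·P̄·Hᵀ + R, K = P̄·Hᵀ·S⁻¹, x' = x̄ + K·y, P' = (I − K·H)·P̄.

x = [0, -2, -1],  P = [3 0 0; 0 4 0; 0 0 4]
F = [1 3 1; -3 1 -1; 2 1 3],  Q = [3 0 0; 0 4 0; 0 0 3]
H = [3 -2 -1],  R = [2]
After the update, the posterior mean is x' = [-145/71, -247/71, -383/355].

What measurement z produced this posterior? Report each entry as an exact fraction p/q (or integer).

z = [2]

x̄ = F·x = [-7, -1, -5]
P̄ = F·P·Fᵀ + Q = [46 -1 30; -1 39 -26; 30 -26 55]
S = H·P̄·Hᵀ + R = [355]
K = P̄·Hᵀ·S⁻¹ = [22/71; -11/71; 87/355]
x' − x̄ = [352/71, -176/71, 1392/355] = K·y
y = (KᵀK)⁻¹·Kᵀ·(x' − x̄) = [16]
z = y + H·x̄ = [16] + [-14] = [2]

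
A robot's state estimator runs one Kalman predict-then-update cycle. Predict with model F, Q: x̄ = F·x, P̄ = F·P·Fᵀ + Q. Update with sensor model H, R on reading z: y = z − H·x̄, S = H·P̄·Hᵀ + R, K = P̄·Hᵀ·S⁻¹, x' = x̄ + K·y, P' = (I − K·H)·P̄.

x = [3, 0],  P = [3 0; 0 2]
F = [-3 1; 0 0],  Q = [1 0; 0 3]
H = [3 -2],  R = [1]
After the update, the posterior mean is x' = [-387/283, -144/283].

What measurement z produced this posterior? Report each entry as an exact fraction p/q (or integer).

z = [-3]

x̄ = F·x = [-9, 0]
P̄ = F·P·Fᵀ + Q = [30 0; 0 3]
S = H·P̄·Hᵀ + R = [283]
K = P̄·Hᵀ·S⁻¹ = [90/283; -6/283]
x' − x̄ = [2160/283, -144/283] = K·y
y = (KᵀK)⁻¹·Kᵀ·(x' − x̄) = [24]
z = y + H·x̄ = [24] + [-27] = [-3]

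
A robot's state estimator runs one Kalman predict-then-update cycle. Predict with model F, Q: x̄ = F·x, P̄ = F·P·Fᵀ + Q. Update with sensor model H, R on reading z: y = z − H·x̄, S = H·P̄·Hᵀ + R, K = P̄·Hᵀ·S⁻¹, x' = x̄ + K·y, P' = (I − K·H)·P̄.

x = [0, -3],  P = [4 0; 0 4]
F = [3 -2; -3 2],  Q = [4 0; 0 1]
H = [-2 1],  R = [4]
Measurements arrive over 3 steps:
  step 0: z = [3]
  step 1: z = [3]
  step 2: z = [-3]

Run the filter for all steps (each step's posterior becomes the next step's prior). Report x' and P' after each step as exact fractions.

step 0: x' = [-170/163, 121/163], P' = [488/489 320/489; 320/489 1268/489]
step 1: x' = [-6176/6765, 3433/2255], P' = [20132/20295 4184/6765; 4184/6765 16084/6765]
step 2: x' = [35202/30103, 491/30103], P' = [268672/270927 55696/90309; 55696/90309 213764/90309]

step 0: x̄ = F·x = [6, -6]
step 0: P̄ = F·P·Fᵀ + Q = [56 -52; -52 53]
step 0: y = z − H·x̄ = [21]
step 0: S = H·P̄·Hᵀ + R = [489]
step 0: K = P̄·Hᵀ·S⁻¹ = [-164/489; 157/489]
step 0: x' = x̄ + K·y = [-170/163, 121/163]
step 0: P' = (I − K·H)·P̄ = [488/489 320/489; 320/489 1268/489]
step 1: x̄ = F·x = [-752/163, 752/163]
step 1: P̄ = F·P·Fᵀ + Q = [7580/489 -5624/489; -5624/489 6113/489]
step 1: y = z − H·x̄ = [-1767/163]
step 1: S = H·P̄·Hᵀ + R = [20295/163]
step 1: K = P̄·Hᵀ·S⁻¹ = [-6928/20295; 643/2255]
step 1: x' = x̄ + K·y = [-6176/6765, 3433/2255]
step 1: P' = (I − K·H)·P̄ = [20132/20295 4184/6765; 4184/6765 16084/6765]
step 2: x̄ = F·x = [-13042/2255, 13042/2255]
step 2: P̄ = F·P·Fᵀ + Q = [101584/6765 -74524/6765; -74524/6765 81289/6765]
step 2: y = z − H·x̄ = [-45891/2255]
step 2: S = H·P̄·Hᵀ + R = [270927/2255]
step 2: K = P̄·Hᵀ·S⁻¹ = [-92564/270927; 8531/30103]
step 2: x' = x̄ + K·y = [35202/30103, 491/30103]
step 2: P' = (I − K·H)·P̄ = [268672/270927 55696/90309; 55696/90309 213764/90309]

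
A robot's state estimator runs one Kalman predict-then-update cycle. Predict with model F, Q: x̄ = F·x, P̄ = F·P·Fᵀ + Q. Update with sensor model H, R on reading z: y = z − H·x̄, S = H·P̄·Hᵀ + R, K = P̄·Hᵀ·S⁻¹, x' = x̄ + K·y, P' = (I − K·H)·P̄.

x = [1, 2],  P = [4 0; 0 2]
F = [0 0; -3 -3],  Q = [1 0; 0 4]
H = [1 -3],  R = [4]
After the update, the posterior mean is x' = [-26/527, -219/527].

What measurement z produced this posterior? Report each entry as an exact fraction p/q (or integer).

z = [1]

x̄ = F·x = [0, -9]
P̄ = F·P·Fᵀ + Q = [1 0; 0 58]
S = H·P̄·Hᵀ + R = [527]
K = P̄·Hᵀ·S⁻¹ = [1/527; -174/527]
x' − x̄ = [-26/527, 4524/527] = K·y
y = (KᵀK)⁻¹·Kᵀ·(x' − x̄) = [-26]
z = y + H·x̄ = [-26] + [27] = [1]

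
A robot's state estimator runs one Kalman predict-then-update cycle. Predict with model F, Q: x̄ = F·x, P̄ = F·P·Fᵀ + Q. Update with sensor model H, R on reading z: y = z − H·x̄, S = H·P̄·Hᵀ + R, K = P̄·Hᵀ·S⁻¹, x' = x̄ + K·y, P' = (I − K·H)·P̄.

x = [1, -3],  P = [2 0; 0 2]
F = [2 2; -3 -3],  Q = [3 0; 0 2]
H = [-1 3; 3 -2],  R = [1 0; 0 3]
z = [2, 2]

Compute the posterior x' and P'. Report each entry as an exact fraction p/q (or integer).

x̄ = F·x = [-4, 6]
P̄ = F·P·Fᵀ + Q = [19 -24; -24 38]
y = z − H·x̄ = [-20, 26]
S = H·P̄·Hᵀ + R = [506 -549; -549 614]
K = P̄·Hᵀ·S⁻¹ = [1771/9283 3171/9283; 3480/9283 874/9283]
x' = x̄ + K·y = [9894/9283, 8822/9283]
P' = (I − K·H)·P̄ = [4583/9283 2118/9283; 2118/9283 1866/9283]

x' = [9894/9283, 8822/9283]
P' = [4583/9283 2118/9283; 2118/9283 1866/9283]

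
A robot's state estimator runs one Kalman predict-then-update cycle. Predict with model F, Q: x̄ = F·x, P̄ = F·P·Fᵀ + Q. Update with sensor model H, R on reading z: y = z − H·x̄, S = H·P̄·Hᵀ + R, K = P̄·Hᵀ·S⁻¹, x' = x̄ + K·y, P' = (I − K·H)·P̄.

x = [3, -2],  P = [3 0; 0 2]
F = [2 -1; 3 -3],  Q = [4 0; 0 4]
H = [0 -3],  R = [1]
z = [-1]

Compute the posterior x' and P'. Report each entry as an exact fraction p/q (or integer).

x̄ = F·x = [8, 15]
P̄ = F·P·Fᵀ + Q = [18 24; 24 49]
y = z − H·x̄ = [44]
S = H·P̄·Hᵀ + R = [442]
K = P̄·Hᵀ·S⁻¹ = [-36/221; -147/442]
x' = x̄ + K·y = [184/221, 81/221]
P' = (I − K·H)·P̄ = [1386/221 12/221; 12/221 49/442]

x' = [184/221, 81/221]
P' = [1386/221 12/221; 12/221 49/442]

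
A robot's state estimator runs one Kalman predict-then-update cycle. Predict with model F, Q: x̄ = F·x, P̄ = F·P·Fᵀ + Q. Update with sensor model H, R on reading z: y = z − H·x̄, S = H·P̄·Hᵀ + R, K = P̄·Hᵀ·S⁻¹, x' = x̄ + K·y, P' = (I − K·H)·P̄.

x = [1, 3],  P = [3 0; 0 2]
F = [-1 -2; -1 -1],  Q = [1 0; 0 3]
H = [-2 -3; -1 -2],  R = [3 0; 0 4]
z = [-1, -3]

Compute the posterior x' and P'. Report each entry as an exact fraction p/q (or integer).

x̄ = F·x = [-7, -4]
P̄ = F·P·Fᵀ + Q = [12 7; 7 8]
y = z − H·x̄ = [-27, -18]
S = H·P̄·Hᵀ + R = [207 121; 121 76]
K = P̄·Hᵀ·S⁻¹ = [-274/1091 63/1091; -105/1091 -163/1091]
x' = x̄ + K·y = [-1373/1091, 1405/1091]
P' = (I − K·H)·P̄ = [2400/1091 -1326/1091; -1326/1091 989/1091]

x' = [-1373/1091, 1405/1091]
P' = [2400/1091 -1326/1091; -1326/1091 989/1091]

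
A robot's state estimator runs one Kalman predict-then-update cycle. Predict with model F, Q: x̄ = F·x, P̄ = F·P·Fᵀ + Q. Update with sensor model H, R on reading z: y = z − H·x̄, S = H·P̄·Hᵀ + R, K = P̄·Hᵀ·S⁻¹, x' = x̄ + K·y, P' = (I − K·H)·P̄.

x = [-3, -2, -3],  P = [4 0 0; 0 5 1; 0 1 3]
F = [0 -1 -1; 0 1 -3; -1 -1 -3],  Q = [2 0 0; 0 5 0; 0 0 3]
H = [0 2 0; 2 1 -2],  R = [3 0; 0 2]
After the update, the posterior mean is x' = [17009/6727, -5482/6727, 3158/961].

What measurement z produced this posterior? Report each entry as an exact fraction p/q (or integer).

z = [-2, -2]

x̄ = F·x = [5, 7, 14]
P̄ = F·P·Fᵀ + Q = [12 6 18; 6 31 22; 18 22 45]
S = H·P̄·Hᵀ + R = [127 -2; -2 53]
K = P̄·Hᵀ·S⁻¹ = [624/6727 -738/6727; 3284/6727 -3/6727; 324/961 -568/961]
x' − x̄ = [-16626/6727, -52571/6727, -10296/961] = K·y
y = (KᵀK)⁻¹·Kᵀ·(x' − x̄) = [-16, 9]
z = y + H·x̄ = [-16, 9] + [14, -11] = [-2, -2]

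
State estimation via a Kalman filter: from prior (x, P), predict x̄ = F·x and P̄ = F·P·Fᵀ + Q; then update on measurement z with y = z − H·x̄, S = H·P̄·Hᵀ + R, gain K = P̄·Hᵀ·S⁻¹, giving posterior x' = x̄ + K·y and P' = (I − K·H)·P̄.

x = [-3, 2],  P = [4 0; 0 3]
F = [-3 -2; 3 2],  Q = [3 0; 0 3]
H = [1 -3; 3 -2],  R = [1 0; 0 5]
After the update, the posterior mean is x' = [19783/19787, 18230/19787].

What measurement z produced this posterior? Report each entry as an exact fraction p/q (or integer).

z = [-2, 2]

x̄ = F·x = [5, -5]
P̄ = F·P·Fᵀ + Q = [51 -48; -48 51]
S = H·P̄·Hᵀ + R = [799 987; 987 1244]
K = P̄·Hᵀ·S⁻¹ = [-3183/19787 138/421; -7242/19787 39/421]
x' − x̄ = [-79152/19787, 117165/19787] = K·y
y = (KᵀK)⁻¹·Kᵀ·(x' − x̄) = [-22, -23]
z = y + H·x̄ = [-22, -23] + [20, 25] = [-2, 2]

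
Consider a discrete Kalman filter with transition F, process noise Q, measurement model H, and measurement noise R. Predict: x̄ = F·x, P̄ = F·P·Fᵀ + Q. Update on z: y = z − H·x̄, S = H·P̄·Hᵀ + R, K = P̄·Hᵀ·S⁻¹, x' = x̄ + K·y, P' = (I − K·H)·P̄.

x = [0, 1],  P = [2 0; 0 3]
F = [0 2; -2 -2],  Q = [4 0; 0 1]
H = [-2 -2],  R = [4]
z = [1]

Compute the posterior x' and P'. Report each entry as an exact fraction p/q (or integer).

x̄ = F·x = [2, -2]
P̄ = F·P·Fᵀ + Q = [16 -12; -12 21]
y = z − H·x̄ = [1]
S = H·P̄·Hᵀ + R = [56]
K = P̄·Hᵀ·S⁻¹ = [-1/7; -9/28]
x' = x̄ + K·y = [13/7, -65/28]
P' = (I − K·H)·P̄ = [104/7 -102/7; -102/7 213/14]

x' = [13/7, -65/28]
P' = [104/7 -102/7; -102/7 213/14]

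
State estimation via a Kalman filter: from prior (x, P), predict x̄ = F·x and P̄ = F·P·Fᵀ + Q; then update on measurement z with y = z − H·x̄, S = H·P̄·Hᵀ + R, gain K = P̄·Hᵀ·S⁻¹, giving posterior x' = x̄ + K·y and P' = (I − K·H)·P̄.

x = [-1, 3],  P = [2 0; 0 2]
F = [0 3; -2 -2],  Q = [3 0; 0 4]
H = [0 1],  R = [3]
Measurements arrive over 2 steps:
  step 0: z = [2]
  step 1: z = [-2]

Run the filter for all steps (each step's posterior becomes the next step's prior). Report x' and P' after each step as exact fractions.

step 0: x' = [135/23, 28/23], P' = [339/23 -36/23; -36/23 60/23]
step 1: x' = [3612/1469, -3778/1469], P' = [37995/1469 -432/1469; -432/1469 4200/1469]

step 0: x̄ = F·x = [9, -4]
step 0: P̄ = F·P·Fᵀ + Q = [21 -12; -12 20]
step 0: y = z − H·x̄ = [6]
step 0: S = H·P̄·Hᵀ + R = [23]
step 0: K = P̄·Hᵀ·S⁻¹ = [-12/23; 20/23]
step 0: x' = x̄ + K·y = [135/23, 28/23]
step 0: P' = (I − K·H)·P̄ = [339/23 -36/23; -36/23 60/23]
step 1: x̄ = F·x = [84/23, -326/23]
step 1: P̄ = F·P·Fᵀ + Q = [609/23 -144/23; -144/23 1400/23]
step 1: y = z − H·x̄ = [280/23]
step 1: S = H·P̄·Hᵀ + R = [1469/23]
step 1: K = P̄·Hᵀ·S⁻¹ = [-144/1469; 1400/1469]
step 1: x' = x̄ + K·y = [3612/1469, -3778/1469]
step 1: P' = (I − K·H)·P̄ = [37995/1469 -432/1469; -432/1469 4200/1469]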